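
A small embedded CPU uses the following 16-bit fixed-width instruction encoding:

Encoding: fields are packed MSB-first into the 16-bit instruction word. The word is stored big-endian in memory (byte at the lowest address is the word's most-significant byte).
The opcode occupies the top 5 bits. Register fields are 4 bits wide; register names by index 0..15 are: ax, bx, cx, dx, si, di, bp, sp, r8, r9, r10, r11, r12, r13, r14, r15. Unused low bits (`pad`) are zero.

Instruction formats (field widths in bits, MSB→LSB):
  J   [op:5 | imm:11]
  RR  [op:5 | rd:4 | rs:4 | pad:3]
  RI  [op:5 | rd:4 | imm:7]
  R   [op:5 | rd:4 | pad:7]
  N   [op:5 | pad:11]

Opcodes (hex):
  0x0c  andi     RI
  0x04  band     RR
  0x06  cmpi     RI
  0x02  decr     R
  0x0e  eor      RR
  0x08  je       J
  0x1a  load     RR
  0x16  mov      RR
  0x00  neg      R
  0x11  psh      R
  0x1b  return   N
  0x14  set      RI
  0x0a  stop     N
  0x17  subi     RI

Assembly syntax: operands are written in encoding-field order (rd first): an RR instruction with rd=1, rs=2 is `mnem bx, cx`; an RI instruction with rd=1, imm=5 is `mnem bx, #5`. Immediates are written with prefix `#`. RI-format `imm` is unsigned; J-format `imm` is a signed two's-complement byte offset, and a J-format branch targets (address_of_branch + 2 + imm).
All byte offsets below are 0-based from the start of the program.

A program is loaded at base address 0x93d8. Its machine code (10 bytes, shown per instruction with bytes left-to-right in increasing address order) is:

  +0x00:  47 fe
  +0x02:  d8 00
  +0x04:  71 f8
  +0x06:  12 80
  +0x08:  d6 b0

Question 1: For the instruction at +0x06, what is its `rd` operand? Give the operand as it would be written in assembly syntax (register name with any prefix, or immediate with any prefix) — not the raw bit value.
+0x06: 12 80 ⇒ word 0x1280 (big)
  top 5b → 0x2 → decr [R]
  rd: (w>>7)&0xf=0x5 → di

di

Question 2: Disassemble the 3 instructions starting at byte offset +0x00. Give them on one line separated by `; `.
@+00  big-endian(47 fe) = 0x47fe
  op=0x47fe>>11=0x8 ⇒ je (J)
  imm@[10:0]=0x7fe (s11→-2) ⇒ #-2
@+02  big-endian(d8 00) = 0xd800
  op=0xd800>>11=0x1b ⇒ return (N)
@+04  big-endian(71 f8) = 0x71f8
  op=0x71f8>>11=0xe ⇒ eor (RR)
  rd@[10:7]=0x3 ⇒ dx
  rs@[6:3]=0xf ⇒ r15

je #-2; return; eor dx, r15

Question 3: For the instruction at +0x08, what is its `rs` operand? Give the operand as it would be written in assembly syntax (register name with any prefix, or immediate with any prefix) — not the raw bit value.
off 0x08: read d6 b0 as big → 0xd6b0
  top 5b → 0x1a → load [RR]
  rd@[10:7]=0xd ⇒ r13
  rs@[6:3]=0x6 ⇒ bp

bp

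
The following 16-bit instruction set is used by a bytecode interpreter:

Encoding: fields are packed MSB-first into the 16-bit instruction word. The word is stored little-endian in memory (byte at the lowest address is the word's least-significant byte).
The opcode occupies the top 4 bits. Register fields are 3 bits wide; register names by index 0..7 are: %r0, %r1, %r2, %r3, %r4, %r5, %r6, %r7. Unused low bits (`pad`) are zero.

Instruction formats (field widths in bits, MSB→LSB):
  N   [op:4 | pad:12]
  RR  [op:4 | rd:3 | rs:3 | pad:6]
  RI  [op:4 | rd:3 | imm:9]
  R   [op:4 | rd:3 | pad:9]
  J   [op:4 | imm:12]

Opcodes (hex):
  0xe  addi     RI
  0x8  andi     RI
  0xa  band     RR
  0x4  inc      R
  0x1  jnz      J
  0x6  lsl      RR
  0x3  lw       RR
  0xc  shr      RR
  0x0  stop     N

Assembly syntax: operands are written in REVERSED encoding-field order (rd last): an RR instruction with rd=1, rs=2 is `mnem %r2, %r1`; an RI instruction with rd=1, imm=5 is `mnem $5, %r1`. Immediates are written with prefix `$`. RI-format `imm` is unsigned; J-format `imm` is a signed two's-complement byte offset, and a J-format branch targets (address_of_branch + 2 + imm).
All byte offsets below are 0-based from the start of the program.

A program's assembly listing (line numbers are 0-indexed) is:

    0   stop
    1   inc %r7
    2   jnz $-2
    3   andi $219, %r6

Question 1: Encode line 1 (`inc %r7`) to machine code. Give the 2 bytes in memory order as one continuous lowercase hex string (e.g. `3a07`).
004e

L1: inc op=0x4:4|rd=7:3|pad=0:9 ⇒ 0x4e00 ⇒ little 00 4e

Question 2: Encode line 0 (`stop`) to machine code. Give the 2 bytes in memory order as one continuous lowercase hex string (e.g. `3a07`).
0. stop fields op=0x0:4|pad=0:12 → word 0000h → 00 00

0000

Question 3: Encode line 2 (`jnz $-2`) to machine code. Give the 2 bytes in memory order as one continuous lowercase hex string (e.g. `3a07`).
fe1f

L2: jnz op=0x1:4|imm=-2:12 ⇒ 0x1ffe ⇒ little fe 1f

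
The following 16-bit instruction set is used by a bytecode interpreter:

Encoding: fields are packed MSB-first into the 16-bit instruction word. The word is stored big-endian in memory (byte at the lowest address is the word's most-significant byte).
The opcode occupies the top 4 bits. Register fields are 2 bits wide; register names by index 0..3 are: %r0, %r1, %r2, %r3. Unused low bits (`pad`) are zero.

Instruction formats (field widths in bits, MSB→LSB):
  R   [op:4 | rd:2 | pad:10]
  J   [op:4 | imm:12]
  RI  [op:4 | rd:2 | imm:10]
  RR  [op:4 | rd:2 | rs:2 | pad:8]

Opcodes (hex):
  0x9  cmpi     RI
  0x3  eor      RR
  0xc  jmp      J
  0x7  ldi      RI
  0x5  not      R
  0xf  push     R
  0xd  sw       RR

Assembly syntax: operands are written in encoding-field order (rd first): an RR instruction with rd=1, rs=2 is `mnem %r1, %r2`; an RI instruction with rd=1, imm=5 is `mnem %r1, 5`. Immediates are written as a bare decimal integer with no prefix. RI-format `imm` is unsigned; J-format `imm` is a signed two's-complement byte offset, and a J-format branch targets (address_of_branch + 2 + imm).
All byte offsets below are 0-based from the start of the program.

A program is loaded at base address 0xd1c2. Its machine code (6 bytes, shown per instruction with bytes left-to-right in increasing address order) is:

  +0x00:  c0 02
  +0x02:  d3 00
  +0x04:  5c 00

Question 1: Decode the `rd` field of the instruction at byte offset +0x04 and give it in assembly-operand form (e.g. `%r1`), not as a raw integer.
+0x04: 5c 00 ⇒ word 0x5c00 (big)
  opcode bits[15:12]=0x5: not/R
  [11:10] rd=3 = %r3

%r3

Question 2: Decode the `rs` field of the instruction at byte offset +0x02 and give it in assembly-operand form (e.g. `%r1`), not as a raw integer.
%r3

+0x02: d3 00 ⇒ word 0xd300 (big)
  top 4b → 0xd → sw [RR]
  rd: (w>>10)&0x3=0x0 → %r0
  rs: (w>>8)&0x3=0x3 → %r3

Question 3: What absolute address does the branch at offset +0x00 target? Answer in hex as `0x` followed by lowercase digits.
0xd1c6

off 0x00: read c0 02 as big → 0xc002
  op=0xc002>>12=0xc ⇒ jmp (J)
  imm: (w>>0)&0xfff=0x2 → 2
  target = base 0xd1c2 + off 0x00 + 2 + imm 2 = 0xd1c6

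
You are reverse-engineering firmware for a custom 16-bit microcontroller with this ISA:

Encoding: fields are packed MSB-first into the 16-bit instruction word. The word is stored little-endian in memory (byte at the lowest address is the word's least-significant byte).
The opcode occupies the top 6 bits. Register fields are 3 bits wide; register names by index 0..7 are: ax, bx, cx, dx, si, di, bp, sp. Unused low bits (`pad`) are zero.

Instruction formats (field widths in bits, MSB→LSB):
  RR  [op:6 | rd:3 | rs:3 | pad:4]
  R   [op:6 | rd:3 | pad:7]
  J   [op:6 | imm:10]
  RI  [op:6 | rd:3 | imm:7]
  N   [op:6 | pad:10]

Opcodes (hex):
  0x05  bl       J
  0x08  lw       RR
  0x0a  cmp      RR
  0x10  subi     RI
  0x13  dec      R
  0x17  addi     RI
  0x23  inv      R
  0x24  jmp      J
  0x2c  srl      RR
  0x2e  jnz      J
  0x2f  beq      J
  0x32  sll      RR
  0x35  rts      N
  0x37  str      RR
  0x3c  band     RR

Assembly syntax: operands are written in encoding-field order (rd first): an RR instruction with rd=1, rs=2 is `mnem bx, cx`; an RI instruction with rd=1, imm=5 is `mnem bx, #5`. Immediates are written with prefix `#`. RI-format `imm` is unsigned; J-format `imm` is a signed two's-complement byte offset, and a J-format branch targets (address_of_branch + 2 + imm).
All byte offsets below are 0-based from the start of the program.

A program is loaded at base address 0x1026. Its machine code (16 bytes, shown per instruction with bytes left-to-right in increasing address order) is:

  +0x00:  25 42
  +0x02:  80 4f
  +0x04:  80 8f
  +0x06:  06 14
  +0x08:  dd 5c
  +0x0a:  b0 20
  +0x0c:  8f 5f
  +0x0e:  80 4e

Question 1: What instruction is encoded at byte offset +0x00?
+0x00: 25 42 ⇒ word 0x4225 (little)
  op=0x4225>>10=0x10 ⇒ subi (RI)
  rd@[9:7]=0x4 ⇒ si
  imm@[6:0]=0x25 ⇒ #37

subi si, #37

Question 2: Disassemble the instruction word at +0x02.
+0x02: 80 4f ⇒ word 0x4f80 (little)
  opcode bits[15:10]=0x13: dec/R
  [9:7] rd=7 = sp

dec sp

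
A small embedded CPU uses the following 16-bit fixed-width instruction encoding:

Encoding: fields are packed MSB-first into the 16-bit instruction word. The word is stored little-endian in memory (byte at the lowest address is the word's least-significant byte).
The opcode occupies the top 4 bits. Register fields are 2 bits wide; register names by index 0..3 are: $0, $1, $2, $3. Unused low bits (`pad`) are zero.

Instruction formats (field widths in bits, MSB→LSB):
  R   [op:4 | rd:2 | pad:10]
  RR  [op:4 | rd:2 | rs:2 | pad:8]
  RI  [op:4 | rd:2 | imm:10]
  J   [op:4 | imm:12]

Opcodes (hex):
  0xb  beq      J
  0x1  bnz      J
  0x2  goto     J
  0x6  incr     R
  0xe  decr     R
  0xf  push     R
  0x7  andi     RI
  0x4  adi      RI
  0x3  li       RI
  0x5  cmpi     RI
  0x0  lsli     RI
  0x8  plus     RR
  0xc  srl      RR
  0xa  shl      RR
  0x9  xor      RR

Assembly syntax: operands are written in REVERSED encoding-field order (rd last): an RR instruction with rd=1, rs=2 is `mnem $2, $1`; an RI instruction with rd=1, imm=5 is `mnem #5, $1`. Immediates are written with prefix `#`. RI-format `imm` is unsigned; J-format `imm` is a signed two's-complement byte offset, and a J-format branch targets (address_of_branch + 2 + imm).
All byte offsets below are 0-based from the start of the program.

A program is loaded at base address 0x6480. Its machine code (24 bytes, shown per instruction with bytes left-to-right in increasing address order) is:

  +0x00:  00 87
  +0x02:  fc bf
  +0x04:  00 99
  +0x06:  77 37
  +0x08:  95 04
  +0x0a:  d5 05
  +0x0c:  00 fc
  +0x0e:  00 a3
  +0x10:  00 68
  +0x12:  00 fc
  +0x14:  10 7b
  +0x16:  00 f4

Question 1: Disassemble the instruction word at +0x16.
off 0x16: read 00 f4 as little → 0xf400
  op=0xf400>>12=0xf ⇒ push (R)
  rd@[11:10]=0x1 ⇒ $1

push $1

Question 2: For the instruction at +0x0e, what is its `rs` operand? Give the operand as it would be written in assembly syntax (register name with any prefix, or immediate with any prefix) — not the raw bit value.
@+0e  little-endian(00 a3) = 0xa300
  top 4b → 0xa → shl [RR]
  rd: (w>>10)&0x3=0x0 → $0
  rs: (w>>8)&0x3=0x3 → $3

$3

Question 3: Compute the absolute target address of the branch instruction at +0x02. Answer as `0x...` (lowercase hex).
0x6480

off 0x02: read fc bf as little → 0xbffc
  opcode bits[15:12]=0xb: beq/J
  imm@[11:0]=0xffc (s12→-4) ⇒ #-4
  target = base 0x6480 + off 0x02 + 2 + imm -4 = 0x6480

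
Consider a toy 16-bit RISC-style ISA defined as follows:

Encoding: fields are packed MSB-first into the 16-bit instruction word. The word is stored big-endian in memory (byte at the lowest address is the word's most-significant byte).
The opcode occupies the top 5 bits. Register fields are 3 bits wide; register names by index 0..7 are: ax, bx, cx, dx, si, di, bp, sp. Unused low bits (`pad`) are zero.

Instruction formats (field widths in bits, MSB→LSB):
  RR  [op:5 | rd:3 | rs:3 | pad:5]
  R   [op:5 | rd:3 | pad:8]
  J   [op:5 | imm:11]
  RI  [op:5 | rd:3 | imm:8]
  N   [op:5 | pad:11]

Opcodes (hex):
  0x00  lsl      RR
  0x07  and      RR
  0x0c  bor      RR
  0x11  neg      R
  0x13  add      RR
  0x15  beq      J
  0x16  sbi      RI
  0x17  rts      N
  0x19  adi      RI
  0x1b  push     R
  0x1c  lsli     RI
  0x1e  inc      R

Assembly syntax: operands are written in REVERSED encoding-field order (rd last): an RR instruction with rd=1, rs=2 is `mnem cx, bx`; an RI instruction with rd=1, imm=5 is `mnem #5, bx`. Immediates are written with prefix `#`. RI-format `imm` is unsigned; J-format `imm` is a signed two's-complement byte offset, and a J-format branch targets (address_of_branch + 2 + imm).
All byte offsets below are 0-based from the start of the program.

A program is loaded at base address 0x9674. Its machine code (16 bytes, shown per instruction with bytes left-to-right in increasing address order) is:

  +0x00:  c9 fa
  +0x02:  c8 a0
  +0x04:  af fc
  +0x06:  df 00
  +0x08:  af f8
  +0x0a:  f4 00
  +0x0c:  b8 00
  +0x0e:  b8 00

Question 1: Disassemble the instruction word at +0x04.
beq #-4

+0x04: af fc ⇒ word 0xaffc (big)
  op=0xaffc>>11=0x15 ⇒ beq (J)
  imm: (w>>0)&0x7ff=0x7fc (s11→-4) → #-4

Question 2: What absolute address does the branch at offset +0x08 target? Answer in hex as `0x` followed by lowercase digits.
0x9676

off 0x08: read af f8 as big → 0xaff8
  op=0xaff8>>11=0x15 ⇒ beq (J)
  [10:0] imm=2040 (s11→-8) = #-8
  target = base 0x9674 + off 0x08 + 2 + imm -8 = 0x9676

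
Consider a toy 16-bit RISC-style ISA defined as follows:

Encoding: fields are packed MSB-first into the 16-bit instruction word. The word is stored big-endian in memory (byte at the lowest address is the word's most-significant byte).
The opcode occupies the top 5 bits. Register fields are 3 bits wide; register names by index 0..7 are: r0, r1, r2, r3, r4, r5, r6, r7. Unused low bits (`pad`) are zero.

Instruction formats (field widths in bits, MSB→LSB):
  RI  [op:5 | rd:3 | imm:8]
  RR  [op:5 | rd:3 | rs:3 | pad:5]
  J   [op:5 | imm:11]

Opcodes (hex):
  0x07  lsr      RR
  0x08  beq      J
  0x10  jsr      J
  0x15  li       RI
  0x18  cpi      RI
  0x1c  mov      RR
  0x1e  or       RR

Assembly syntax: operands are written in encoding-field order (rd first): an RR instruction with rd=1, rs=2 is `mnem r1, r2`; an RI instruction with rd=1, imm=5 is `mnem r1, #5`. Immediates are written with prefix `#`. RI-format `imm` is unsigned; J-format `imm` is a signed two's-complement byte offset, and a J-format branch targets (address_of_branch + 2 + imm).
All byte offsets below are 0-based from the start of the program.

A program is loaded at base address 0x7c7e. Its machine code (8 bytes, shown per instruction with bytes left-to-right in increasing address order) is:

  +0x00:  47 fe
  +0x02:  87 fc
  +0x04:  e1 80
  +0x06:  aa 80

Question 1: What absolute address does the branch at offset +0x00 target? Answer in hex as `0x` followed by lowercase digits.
0x7c7e

[00] 47 fe → 0x47fe
  op=0x47fe>>11=0x8 ⇒ beq (J)
  [10:0] imm=2046 (s11→-2) = #-2
  target = base 0x7c7e + off 0x00 + 2 + imm -2 = 0x7c7e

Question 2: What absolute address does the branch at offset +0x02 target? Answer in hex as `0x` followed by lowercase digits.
0x7c7e

[02] 87 fc → 0x87fc
  top 5b → 0x10 → jsr [J]
  [10:0] imm=2044 (s11→-4) = #-4
  target = base 0x7c7e + off 0x02 + 2 + imm -4 = 0x7c7e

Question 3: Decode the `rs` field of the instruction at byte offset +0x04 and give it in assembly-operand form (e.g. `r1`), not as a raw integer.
[04] e1 80 → 0xe180
  top 5b → 0x1c → mov [RR]
  rd: (w>>8)&0x7=0x1 → r1
  rs: (w>>5)&0x7=0x4 → r4

r4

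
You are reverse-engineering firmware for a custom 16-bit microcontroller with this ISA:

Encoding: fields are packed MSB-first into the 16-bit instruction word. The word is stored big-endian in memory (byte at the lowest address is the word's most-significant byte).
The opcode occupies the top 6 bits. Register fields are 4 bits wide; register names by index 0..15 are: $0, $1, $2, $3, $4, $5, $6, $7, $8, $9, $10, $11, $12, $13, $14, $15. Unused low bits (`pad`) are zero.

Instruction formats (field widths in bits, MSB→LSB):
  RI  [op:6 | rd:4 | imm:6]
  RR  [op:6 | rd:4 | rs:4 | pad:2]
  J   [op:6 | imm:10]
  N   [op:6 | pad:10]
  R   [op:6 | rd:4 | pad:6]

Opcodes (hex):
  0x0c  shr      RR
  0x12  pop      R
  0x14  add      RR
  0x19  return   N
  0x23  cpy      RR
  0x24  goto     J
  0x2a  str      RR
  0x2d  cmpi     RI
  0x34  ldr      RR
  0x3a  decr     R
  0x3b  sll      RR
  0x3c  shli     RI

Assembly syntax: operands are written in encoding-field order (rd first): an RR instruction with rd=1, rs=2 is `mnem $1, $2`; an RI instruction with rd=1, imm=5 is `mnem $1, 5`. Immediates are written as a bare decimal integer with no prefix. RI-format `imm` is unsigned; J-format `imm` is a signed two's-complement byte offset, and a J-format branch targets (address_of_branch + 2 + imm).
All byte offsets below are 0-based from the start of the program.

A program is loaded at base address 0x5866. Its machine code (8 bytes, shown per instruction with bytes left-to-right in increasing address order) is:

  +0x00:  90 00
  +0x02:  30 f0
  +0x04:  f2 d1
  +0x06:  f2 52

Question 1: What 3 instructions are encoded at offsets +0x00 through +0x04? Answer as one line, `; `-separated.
goto 0; shr $3, $12; shli $11, 17

+0x00: 90 00 ⇒ word 0x9000 (big)
  op=0x9000>>10=0x24 ⇒ goto (J)
  imm@[9:0]=0x0 ⇒ 0
+0x02: 30 f0 ⇒ word 0x30f0 (big)
  op=0x30f0>>10=0xc ⇒ shr (RR)
  rd@[9:6]=0x3 ⇒ $3
  rs@[5:2]=0xc ⇒ $12
+0x04: f2 d1 ⇒ word 0xf2d1 (big)
  op=0xf2d1>>10=0x3c ⇒ shli (RI)
  rd@[9:6]=0xb ⇒ $11
  imm@[5:0]=0x11 ⇒ 17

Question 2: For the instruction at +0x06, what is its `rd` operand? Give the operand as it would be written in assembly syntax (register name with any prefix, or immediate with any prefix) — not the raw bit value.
@+06  big-endian(f2 52) = 0xf252
  op=0xf252>>10=0x3c ⇒ shli (RI)
  rd@[9:6]=0x9 ⇒ $9
  imm@[5:0]=0x12 ⇒ 18

$9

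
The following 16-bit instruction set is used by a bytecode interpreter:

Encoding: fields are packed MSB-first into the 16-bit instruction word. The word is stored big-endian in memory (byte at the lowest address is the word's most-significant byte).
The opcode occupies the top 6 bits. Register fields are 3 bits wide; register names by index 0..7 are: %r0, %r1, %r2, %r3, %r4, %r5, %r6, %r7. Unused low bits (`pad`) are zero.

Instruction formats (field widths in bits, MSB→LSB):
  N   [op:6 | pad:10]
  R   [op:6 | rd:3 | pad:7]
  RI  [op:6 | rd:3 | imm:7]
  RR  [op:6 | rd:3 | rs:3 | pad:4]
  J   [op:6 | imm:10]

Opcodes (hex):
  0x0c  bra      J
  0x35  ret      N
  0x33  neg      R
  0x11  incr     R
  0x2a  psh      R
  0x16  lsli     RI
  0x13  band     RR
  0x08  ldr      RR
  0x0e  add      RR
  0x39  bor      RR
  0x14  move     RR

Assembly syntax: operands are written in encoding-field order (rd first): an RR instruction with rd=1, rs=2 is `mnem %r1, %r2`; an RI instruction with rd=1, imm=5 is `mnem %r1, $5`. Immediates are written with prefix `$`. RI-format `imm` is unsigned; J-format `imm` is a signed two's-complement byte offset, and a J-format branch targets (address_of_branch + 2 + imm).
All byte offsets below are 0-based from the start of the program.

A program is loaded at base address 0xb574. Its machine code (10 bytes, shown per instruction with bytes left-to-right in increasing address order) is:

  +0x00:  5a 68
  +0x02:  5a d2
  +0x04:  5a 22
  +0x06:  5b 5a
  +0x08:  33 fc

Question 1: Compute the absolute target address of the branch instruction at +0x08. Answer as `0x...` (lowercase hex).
0xb57a

off 0x08: read 33 fc as big → 0x33fc
  op=0x33fc>>10=0xc ⇒ bra (J)
  imm@[9:0]=0x3fc (s10→-4) ⇒ $-4
  target = base 0xb574 + off 0x08 + 2 + imm -4 = 0xb57a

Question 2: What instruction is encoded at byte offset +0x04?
+0x04: 5a 22 ⇒ word 0x5a22 (big)
  top 6b → 0x16 → lsli [RI]
  rd@[9:7]=0x4 ⇒ %r4
  imm@[6:0]=0x22 ⇒ $34

lsli %r4, $34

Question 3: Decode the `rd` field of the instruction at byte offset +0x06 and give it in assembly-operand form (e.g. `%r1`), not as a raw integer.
%r6

off 0x06: read 5b 5a as big → 0x5b5a
  top 6b → 0x16 → lsli [RI]
  rd@[9:7]=0x6 ⇒ %r6
  imm@[6:0]=0x5a ⇒ $90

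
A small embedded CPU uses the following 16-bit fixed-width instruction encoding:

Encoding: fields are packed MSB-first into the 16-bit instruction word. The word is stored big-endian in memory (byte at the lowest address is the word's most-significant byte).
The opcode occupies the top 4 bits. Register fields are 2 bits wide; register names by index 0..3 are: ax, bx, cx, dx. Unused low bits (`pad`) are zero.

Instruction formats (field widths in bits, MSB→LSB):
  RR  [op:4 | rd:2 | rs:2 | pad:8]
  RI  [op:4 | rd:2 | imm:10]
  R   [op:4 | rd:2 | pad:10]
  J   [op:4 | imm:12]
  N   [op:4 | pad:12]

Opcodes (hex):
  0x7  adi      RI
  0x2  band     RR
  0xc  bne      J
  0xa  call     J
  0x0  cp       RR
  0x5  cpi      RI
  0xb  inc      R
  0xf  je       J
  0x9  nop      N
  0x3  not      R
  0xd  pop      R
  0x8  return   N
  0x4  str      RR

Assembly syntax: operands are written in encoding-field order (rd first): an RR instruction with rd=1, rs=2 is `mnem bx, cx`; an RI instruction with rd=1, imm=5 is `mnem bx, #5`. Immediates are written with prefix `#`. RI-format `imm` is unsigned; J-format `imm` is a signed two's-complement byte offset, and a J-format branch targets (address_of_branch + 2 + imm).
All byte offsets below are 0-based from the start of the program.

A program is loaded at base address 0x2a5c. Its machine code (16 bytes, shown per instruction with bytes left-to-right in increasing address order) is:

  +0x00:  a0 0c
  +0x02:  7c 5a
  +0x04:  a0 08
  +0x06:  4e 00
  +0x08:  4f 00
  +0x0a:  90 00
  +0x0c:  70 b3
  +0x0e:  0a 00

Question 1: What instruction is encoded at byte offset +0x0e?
cp cx, cx

@+0e  big-endian(0a 00) = 0x0a00
  opcode bits[15:12]=0x0: cp/RR
  rd@[11:10]=0x2 ⇒ cx
  rs@[9:8]=0x2 ⇒ cx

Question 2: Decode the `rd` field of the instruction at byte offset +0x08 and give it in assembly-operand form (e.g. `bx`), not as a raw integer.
dx

[08] 4f 00 → 0x4f00
  op=0x4f00>>12=0x4 ⇒ str (RR)
  [11:10] rd=3 = dx
  [9:8] rs=3 = dx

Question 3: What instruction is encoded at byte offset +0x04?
off 0x04: read a0 08 as big → 0xa008
  opcode bits[15:12]=0xa: call/J
  imm: (w>>0)&0xfff=0x8 → #8

call #8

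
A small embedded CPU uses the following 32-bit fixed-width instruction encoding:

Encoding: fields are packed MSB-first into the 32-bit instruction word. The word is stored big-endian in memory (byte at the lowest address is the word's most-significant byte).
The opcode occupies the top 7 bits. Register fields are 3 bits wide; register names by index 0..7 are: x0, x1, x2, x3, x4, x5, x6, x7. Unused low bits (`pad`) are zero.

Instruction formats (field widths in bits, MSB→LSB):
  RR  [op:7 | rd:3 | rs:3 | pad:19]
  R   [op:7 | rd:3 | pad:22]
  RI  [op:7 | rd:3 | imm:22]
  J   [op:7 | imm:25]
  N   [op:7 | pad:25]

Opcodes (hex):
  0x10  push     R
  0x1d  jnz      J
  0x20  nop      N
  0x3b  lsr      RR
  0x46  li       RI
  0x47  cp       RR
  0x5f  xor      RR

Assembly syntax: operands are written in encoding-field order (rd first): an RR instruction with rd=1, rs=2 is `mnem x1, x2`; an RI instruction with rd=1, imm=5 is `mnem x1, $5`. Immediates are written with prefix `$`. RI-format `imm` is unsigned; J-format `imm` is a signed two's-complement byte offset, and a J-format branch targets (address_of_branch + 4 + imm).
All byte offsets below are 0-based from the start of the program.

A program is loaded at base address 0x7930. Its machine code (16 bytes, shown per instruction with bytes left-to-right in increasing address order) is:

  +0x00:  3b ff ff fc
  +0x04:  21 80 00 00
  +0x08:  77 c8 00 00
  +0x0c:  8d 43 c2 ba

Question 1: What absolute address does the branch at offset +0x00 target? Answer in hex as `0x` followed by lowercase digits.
@+00  big-endian(3b ff ff fc) = 0x3bfffffc
  opcode bits[31:25]=0x1d: jnz/J
  imm@[24:0]=0x1fffffc (s25→-4) ⇒ $-4
  target = base 0x7930 + off 0x00 + 4 + imm -4 = 0x7930

0x7930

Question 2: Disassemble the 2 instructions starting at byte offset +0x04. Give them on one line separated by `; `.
push x6; lsr x7, x1

off 0x04: read 21 80 00 00 as big → 0x21800000
  top 7b → 0x10 → push [R]
  rd@[24:22]=0x6 ⇒ x6
off 0x08: read 77 c8 00 00 as big → 0x77c80000
  top 7b → 0x3b → lsr [RR]
  rd@[24:22]=0x7 ⇒ x7
  rs@[21:19]=0x1 ⇒ x1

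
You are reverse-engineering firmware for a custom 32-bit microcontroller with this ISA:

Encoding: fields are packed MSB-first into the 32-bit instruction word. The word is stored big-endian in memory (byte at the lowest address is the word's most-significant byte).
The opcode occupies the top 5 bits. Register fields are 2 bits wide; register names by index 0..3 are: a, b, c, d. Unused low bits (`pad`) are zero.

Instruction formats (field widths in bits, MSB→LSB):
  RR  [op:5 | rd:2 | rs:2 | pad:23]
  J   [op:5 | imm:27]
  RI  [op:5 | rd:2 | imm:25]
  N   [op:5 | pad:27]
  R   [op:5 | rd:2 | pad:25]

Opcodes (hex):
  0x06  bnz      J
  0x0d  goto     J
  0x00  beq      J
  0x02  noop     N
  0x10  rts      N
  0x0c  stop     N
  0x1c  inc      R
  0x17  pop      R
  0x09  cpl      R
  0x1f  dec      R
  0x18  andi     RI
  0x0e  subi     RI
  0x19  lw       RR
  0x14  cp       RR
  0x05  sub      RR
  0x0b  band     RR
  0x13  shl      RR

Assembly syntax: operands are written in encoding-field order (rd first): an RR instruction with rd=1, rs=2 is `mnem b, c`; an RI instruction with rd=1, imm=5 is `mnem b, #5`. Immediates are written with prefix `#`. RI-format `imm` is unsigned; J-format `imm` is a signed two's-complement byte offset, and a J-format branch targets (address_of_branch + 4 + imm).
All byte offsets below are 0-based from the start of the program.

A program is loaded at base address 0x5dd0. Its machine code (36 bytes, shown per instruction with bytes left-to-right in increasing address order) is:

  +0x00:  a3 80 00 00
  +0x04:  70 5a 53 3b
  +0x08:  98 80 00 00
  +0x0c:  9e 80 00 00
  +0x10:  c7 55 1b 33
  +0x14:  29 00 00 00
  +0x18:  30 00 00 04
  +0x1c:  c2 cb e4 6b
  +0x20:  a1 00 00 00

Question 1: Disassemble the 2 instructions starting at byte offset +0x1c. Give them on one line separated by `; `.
andi b, #13362283; cp a, c

@+1c  big-endian(c2 cb e4 6b) = 0xc2cbe46b
  top 5b → 0x18 → andi [RI]
  [26:25] rd=1 = b
  [24:0] imm=13362283 = #13362283
@+20  big-endian(a1 00 00 00) = 0xa1000000
  top 5b → 0x14 → cp [RR]
  [26:25] rd=0 = a
  [24:23] rs=2 = c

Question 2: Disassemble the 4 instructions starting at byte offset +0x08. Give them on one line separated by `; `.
shl a, b; shl d, b; andi d, #22354739; sub a, c

+0x08: 98 80 00 00 ⇒ word 0x98800000 (big)
  top 5b → 0x13 → shl [RR]
  [26:25] rd=0 = a
  [24:23] rs=1 = b
+0x0c: 9e 80 00 00 ⇒ word 0x9e800000 (big)
  top 5b → 0x13 → shl [RR]
  [26:25] rd=3 = d
  [24:23] rs=1 = b
+0x10: c7 55 1b 33 ⇒ word 0xc7551b33 (big)
  top 5b → 0x18 → andi [RI]
  [26:25] rd=3 = d
  [24:0] imm=22354739 = #22354739
+0x14: 29 00 00 00 ⇒ word 0x29000000 (big)
  top 5b → 0x5 → sub [RR]
  [26:25] rd=0 = a
  [24:23] rs=2 = c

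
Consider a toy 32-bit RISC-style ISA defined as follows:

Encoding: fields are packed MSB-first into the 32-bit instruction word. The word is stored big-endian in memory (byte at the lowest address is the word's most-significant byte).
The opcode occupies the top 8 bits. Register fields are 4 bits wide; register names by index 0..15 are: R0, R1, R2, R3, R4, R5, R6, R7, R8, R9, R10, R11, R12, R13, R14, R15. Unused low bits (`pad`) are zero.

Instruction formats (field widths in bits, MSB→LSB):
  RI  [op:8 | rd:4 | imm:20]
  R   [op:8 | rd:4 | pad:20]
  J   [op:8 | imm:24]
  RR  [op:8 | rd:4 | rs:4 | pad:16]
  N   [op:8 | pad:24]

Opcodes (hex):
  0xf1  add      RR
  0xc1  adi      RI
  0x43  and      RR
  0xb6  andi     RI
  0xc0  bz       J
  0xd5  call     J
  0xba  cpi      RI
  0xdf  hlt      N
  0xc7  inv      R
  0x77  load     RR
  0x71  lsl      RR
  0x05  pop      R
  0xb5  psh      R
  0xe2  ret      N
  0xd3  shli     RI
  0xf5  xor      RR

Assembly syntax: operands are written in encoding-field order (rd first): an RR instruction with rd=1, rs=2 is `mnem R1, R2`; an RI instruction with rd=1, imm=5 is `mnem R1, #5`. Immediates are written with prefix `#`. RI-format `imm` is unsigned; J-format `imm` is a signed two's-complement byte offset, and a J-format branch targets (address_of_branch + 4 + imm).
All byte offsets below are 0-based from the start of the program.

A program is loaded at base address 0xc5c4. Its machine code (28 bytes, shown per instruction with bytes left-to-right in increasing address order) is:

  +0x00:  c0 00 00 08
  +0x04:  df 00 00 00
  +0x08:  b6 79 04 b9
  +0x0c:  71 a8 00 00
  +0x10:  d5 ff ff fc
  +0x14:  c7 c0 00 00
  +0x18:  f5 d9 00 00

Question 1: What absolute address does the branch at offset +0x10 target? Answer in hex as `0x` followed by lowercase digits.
+0x10: d5 ff ff fc ⇒ word 0xd5fffffc (big)
  opcode bits[31:24]=0xd5: call/J
  [23:0] imm=16777212 (s24→-4) = #-4
  target = base 0xc5c4 + off 0x10 + 4 + imm -4 = 0xc5d4

0xc5d4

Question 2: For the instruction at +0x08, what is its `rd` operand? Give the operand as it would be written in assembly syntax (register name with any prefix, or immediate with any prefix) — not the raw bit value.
R7

+0x08: b6 79 04 b9 ⇒ word 0xb67904b9 (big)
  top 8b → 0xb6 → andi [RI]
  rd: (w>>20)&0xf=0x7 → R7
  imm: (w>>0)&0xfffff=0x904b9 → #591033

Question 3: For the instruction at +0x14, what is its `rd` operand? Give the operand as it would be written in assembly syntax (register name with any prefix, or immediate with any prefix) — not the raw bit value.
R12

[14] c7 c0 00 00 → 0xc7c00000
  top 8b → 0xc7 → inv [R]
  [23:20] rd=12 = R12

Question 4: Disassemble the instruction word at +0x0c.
[0c] 71 a8 00 00 → 0x71a80000
  op=0x71a80000>>24=0x71 ⇒ lsl (RR)
  [23:20] rd=10 = R10
  [19:16] rs=8 = R8

lsl R10, R8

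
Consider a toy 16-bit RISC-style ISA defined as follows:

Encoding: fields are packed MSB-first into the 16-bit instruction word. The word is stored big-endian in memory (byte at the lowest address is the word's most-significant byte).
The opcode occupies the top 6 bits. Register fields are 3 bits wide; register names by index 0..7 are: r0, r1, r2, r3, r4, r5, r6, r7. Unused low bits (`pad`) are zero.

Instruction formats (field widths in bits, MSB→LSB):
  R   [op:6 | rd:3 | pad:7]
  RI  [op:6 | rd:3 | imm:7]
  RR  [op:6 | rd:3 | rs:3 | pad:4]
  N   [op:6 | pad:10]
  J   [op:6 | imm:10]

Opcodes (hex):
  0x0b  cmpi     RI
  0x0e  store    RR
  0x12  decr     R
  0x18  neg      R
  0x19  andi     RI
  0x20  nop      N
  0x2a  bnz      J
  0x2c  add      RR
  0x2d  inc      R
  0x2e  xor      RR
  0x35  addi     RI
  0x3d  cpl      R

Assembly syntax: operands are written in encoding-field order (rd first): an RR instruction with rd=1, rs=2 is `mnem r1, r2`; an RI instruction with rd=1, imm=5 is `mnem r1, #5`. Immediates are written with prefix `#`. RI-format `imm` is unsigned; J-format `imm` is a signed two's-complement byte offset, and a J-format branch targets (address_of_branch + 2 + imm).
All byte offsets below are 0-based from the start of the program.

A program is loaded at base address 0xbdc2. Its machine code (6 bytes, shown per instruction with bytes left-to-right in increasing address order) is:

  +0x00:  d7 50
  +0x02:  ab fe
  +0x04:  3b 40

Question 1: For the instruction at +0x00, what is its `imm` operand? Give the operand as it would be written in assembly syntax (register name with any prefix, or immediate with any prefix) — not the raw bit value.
+0x00: d7 50 ⇒ word 0xd750 (big)
  op=0xd750>>10=0x35 ⇒ addi (RI)
  rd: (w>>7)&0x7=0x6 → r6
  imm: (w>>0)&0x7f=0x50 → #80

#80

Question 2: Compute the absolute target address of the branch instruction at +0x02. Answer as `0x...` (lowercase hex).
off 0x02: read ab fe as big → 0xabfe
  top 6b → 0x2a → bnz [J]
  imm: (w>>0)&0x3ff=0x3fe (s10→-2) → #-2
  target = base 0xbdc2 + off 0x02 + 2 + imm -2 = 0xbdc4

0xbdc4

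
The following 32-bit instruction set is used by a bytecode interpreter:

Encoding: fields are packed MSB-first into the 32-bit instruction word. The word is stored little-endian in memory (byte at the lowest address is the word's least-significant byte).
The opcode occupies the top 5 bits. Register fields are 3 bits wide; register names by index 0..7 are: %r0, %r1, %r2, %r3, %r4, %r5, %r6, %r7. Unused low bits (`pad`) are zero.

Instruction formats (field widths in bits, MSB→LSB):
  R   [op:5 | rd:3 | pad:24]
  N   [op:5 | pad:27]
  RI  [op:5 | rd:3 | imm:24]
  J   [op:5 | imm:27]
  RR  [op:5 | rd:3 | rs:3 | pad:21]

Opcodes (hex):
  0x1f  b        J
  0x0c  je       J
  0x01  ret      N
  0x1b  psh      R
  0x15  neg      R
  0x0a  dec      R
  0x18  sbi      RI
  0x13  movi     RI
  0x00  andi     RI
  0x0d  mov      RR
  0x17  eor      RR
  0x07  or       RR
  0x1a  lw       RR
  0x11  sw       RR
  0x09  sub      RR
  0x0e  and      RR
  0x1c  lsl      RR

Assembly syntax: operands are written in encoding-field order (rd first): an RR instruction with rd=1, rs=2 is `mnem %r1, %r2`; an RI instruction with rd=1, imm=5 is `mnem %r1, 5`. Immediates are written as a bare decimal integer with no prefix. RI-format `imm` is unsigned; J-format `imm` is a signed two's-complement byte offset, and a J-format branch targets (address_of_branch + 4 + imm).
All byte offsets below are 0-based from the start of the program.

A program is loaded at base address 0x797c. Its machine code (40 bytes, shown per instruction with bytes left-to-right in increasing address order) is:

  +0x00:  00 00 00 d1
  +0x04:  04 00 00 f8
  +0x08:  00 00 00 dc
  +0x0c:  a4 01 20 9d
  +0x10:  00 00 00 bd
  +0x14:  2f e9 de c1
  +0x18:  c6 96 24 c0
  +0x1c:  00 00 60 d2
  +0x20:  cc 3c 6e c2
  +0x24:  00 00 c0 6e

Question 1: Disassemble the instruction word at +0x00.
[00] 00 00 00 d1 → 0xd1000000
  op=0xd1000000>>27=0x1a ⇒ lw (RR)
  rd: (w>>24)&0x7=0x1 → %r1
  rs: (w>>21)&0x7=0x0 → %r0

lw %r1, %r0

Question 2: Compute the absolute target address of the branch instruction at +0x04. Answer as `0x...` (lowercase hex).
0x7988

off 0x04: read 04 00 00 f8 as little → 0xf8000004
  top 5b → 0x1f → b [J]
  [26:0] imm=4 = 4
  target = base 0x797c + off 0x04 + 4 + imm 4 = 0x7988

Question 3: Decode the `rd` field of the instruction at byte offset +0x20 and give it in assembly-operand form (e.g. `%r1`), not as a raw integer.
+0x20: cc 3c 6e c2 ⇒ word 0xc26e3ccc (little)
  opcode bits[31:27]=0x18: sbi/RI
  rd@[26:24]=0x2 ⇒ %r2
  imm@[23:0]=0x6e3ccc ⇒ 7224524

%r2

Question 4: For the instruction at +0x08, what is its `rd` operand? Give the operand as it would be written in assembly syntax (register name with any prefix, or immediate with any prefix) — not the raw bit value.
@+08  little-endian(00 00 00 dc) = 0xdc000000
  opcode bits[31:27]=0x1b: psh/R
  [26:24] rd=4 = %r4

%r4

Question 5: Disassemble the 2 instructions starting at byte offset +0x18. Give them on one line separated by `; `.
+0x18: c6 96 24 c0 ⇒ word 0xc02496c6 (little)
  opcode bits[31:27]=0x18: sbi/RI
  [26:24] rd=0 = %r0
  [23:0] imm=2397894 = 2397894
+0x1c: 00 00 60 d2 ⇒ word 0xd2600000 (little)
  opcode bits[31:27]=0x1a: lw/RR
  [26:24] rd=2 = %r2
  [23:21] rs=3 = %r3

sbi %r0, 2397894; lw %r2, %r3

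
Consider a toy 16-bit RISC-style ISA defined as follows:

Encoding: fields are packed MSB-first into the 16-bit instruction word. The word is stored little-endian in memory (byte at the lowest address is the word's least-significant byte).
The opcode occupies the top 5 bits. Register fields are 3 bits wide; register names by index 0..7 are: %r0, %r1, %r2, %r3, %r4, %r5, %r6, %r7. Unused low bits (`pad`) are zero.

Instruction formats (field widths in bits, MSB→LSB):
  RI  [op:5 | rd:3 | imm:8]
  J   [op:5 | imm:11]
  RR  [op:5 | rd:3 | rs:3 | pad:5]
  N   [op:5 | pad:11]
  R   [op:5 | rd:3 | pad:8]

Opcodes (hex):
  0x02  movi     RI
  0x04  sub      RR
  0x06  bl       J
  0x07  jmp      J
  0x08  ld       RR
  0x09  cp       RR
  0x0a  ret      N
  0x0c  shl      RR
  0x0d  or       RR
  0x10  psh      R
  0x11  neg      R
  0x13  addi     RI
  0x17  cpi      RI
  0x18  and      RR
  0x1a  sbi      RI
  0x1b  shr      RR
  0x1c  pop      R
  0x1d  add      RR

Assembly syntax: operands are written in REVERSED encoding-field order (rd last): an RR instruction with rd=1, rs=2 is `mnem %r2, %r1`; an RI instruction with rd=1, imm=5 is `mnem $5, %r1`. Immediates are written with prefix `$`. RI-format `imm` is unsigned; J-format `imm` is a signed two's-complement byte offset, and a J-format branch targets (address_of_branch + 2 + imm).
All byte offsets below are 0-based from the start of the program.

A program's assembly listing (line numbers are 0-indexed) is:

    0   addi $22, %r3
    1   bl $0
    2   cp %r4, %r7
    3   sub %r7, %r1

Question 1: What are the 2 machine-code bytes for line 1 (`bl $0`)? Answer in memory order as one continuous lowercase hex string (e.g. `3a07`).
1. bl fields op=0x6:5|imm=0:11 → word 3000h → 00 30

0030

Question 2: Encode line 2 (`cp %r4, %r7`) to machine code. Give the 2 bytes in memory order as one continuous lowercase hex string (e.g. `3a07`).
804f

L2: cp op=0x9:5|rd=7:3|rs=4:3|pad=0:5 ⇒ 0x4f80 ⇒ little 80 4f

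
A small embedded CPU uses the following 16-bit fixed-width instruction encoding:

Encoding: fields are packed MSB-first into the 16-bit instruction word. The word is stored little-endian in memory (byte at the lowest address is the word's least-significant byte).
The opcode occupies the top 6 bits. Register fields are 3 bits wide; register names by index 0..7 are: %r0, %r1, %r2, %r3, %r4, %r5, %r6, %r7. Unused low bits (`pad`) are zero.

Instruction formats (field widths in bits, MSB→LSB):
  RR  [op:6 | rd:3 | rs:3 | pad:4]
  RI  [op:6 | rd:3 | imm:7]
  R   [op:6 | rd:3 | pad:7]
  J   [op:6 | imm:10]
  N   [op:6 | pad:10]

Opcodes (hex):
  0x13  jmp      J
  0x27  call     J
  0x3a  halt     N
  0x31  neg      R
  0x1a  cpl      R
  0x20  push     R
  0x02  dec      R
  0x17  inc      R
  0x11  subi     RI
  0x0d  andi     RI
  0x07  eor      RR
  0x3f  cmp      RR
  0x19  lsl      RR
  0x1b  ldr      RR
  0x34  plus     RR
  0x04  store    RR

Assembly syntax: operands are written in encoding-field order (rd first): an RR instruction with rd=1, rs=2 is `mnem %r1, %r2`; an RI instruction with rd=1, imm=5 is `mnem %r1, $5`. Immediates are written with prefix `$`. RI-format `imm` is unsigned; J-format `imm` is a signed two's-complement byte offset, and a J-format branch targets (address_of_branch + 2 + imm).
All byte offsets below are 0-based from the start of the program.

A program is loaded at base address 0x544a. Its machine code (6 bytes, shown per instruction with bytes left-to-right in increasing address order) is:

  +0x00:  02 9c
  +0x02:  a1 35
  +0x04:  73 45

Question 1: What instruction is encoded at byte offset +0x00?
call $2

off 0x00: read 02 9c as little → 0x9c02
  top 6b → 0x27 → call [J]
  [9:0] imm=2 = $2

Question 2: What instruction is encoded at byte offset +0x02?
andi %r3, $33

[02] a1 35 → 0x35a1
  top 6b → 0xd → andi [RI]
  rd: (w>>7)&0x7=0x3 → %r3
  imm: (w>>0)&0x7f=0x21 → $33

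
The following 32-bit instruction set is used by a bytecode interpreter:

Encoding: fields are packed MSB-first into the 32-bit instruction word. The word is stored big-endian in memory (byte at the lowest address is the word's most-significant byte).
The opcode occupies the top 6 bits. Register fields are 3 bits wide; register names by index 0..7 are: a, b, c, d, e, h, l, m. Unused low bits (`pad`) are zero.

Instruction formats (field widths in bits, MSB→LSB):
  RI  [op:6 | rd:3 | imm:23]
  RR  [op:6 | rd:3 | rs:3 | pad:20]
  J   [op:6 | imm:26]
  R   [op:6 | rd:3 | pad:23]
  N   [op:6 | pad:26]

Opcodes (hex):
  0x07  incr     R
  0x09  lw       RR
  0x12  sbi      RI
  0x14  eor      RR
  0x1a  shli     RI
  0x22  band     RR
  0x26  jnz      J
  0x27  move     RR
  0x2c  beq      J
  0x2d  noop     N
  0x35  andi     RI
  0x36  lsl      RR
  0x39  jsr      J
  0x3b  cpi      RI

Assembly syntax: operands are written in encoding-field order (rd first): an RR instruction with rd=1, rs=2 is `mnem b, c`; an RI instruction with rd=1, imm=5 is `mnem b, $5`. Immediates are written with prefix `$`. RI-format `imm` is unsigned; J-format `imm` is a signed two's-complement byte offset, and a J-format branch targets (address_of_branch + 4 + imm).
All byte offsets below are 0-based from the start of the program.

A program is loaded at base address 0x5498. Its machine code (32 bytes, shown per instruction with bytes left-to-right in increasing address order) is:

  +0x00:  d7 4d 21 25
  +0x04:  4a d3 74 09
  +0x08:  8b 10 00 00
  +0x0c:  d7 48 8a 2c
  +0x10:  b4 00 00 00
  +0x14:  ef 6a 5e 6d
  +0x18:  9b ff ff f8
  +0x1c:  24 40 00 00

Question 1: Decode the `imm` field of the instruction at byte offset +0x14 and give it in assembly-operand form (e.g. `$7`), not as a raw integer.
[14] ef 6a 5e 6d → 0xef6a5e6d
  op=0xef6a5e6d>>26=0x3b ⇒ cpi (RI)
  [25:23] rd=6 = l
  [22:0] imm=6970989 = $6970989

$6970989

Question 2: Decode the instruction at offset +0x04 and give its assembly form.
[04] 4a d3 74 09 → 0x4ad37409
  op=0x4ad37409>>26=0x12 ⇒ sbi (RI)
  rd: (w>>23)&0x7=0x5 → h
  imm: (w>>0)&0x7fffff=0x537409 → $5469193

sbi h, $5469193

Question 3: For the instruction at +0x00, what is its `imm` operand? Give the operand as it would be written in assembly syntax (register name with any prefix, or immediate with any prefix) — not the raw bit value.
$5054757

[00] d7 4d 21 25 → 0xd74d2125
  top 6b → 0x35 → andi [RI]
  [25:23] rd=6 = l
  [22:0] imm=5054757 = $5054757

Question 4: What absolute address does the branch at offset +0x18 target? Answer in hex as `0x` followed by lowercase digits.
off 0x18: read 9b ff ff f8 as big → 0x9bfffff8
  op=0x9bfffff8>>26=0x26 ⇒ jnz (J)
  imm: (w>>0)&0x3ffffff=0x3fffff8 (s26→-8) → $-8
  target = base 0x5498 + off 0x18 + 4 + imm -8 = 0x54ac

0x54ac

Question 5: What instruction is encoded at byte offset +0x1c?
lw a, e

off 0x1c: read 24 40 00 00 as big → 0x24400000
  opcode bits[31:26]=0x9: lw/RR
  rd@[25:23]=0x0 ⇒ a
  rs@[22:20]=0x4 ⇒ e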